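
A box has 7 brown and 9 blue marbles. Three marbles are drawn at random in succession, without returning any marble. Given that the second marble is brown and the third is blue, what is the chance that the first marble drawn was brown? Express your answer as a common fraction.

3/7

P(first=brown and the second marble is brown and the third is blue) = (7/16)·(6/15)·(9/14) = 9/80.
P(E) = Σ over first color = 9/80 + 3/20 = 21/80.
By Bayes, P(first=brown | E) = 9/80 / 21/80 = 3/7 ≈ 0.4286.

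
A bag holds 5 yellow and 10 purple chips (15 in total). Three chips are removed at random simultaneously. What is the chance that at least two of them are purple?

Sum the hypergeometric tail for j = 2,…,3 purple chips.
Favorable = C(10,2)·C(5,1) + C(10,3)·C(5,0) = 345; total = C(15,3) = 455.
P = 345/455 = 69/91 ≈ 0.7582.

69/91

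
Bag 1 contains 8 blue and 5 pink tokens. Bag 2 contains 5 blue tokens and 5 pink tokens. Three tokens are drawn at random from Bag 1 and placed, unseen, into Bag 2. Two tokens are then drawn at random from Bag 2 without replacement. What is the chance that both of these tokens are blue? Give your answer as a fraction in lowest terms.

Condition on how many of the transferred tokens are blue (from Bag 1: 8 blue of 13; then Bag 2 has 13 total).
  0 blue: C(8,0)C(5,3)/C(13,3) = 5/143; then P = C(5,2)/C(13,2) = 5/39
  1 blue: C(8,1)C(5,2)/C(13,3) = 40/143; then P = C(6,2)/C(13,2) = 5/26
  2 blue: C(8,2)C(5,1)/C(13,3) = 70/143; then P = C(7,2)/C(13,2) = 7/26
  3 blue: C(8,3)C(5,0)/C(13,3) = 28/143; then P = C(8,2)/C(13,2) = 14/39
P(both blue) = 44/169 ≈ 0.2604.

44/169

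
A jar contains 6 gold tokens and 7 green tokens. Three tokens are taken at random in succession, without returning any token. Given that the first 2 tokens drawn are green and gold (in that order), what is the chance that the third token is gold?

5/11

After removing 1 gold, 1 green, the jar has 5 gold out of 11 remaining.
P(third is gold | given) = 5/11 ≈ 0.4545.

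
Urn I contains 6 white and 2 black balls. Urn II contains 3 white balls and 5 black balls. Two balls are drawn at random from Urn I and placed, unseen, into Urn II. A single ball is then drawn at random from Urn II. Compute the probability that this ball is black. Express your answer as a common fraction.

11/20

Condition on how many of the transferred balls are black (from Urn I: 2 black of 8; then Urn II has 10 total).
  0 black: C(2,0)C(6,2)/C(8,2) = 15/28; then P = 5/10
  1 black: C(2,1)C(6,1)/C(8,2) = 3/7; then P = 6/10
  2 black: C(2,2)C(6,0)/C(8,2) = 1/28; then P = 7/10
P(black from Urn II) = 11/20 ≈ 0.5500.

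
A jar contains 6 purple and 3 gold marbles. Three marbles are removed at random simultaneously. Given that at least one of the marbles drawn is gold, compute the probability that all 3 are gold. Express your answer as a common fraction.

1/64

P(all 3 gold) = C(3,3)/C(9,3) = 1/84; P(at least one gold) = 1 − C(6,3)/C(9,3) = 16/21.
Since 'all 3 gold' ⊆ 'at least one gold', P(all 3 | at least one) = 1/84 / 16/21 = 1/64 ≈ 0.0156.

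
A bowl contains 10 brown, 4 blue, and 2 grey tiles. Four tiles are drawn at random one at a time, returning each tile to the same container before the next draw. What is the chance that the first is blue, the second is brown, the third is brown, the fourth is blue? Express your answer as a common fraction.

25/1024

Multiply the conditional probability of each draw in order, with replacement (the composition resets each draw).
P = (4/16) · (10/16) · (10/16) · (4/16) = 25/1024 ≈ 0.0244.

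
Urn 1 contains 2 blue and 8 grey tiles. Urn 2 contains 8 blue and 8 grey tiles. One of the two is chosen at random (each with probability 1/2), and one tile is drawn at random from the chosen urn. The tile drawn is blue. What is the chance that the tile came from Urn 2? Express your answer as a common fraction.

5/7

P(blue | Urn 1) = 1/5; P(blue | Urn 2) = 1/2.
P(blue) = 1/2·1/5 + 1/2·1/2 = 7/20.
By Bayes' rule, P(Urn 2 | blue) = 1/4 / 7/20 = 5/7 ≈ 0.7143.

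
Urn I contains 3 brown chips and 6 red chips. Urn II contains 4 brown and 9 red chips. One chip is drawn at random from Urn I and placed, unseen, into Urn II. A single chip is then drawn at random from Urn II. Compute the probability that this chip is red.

29/42

Condition on how many of the transferred chips are red (from Urn I: 6 red of 9; then Urn II has 14 total).
  0 red: C(6,0)C(3,1)/C(9,1) = 1/3; then P = 9/14
  1 red: C(6,1)C(3,0)/C(9,1) = 2/3; then P = 10/14
P(red from Urn II) = 29/42 ≈ 0.6905.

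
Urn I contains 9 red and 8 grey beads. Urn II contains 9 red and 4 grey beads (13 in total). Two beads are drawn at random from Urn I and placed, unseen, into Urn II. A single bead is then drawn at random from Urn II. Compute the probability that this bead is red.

Condition on how many of the transferred beads are red (from Urn I: 9 red of 17; then Urn II has 15 total).
  0 red: C(9,0)C(8,2)/C(17,2) = 7/34; then P = 9/15
  1 red: C(9,1)C(8,1)/C(17,2) = 9/17; then P = 10/15
  2 red: C(9,2)C(8,0)/C(17,2) = 9/34; then P = 11/15
P(red from Urn II) = 57/85 ≈ 0.6706.

57/85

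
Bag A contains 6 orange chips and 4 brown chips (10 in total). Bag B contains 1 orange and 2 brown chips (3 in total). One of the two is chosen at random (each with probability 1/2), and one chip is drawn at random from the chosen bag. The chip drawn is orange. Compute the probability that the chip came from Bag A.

9/14

P(orange | Bag A) = 3/5; P(orange | Bag B) = 1/3.
P(orange) = 1/2·3/5 + 1/2·1/3 = 7/15.
By Bayes' rule, P(Bag A | orange) = 3/10 / 7/15 = 9/14 ≈ 0.6429.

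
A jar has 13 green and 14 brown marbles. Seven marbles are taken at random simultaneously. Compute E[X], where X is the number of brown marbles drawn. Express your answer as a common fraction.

By linearity of expectation, E[X] = Σ P(draw i is brown); by symmetry each draw (even without replacement) has P(brown) = 14/27.
E[X] = 7 · 14/27 = 98/27 ≈ 3.6296.

98/27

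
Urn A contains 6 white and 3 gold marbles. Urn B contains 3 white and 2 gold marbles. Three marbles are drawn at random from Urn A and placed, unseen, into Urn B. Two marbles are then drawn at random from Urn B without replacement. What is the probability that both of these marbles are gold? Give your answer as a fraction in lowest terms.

13/112

Condition on how many of the transferred marbles are gold (from Urn A: 3 gold of 9; then Urn B has 8 total).
  0 gold: C(3,0)C(6,3)/C(9,3) = 5/21; then P = C(2,2)/C(8,2) = 1/28
  1 gold: C(3,1)C(6,2)/C(9,3) = 15/28; then P = C(3,2)/C(8,2) = 3/28
  2 gold: C(3,2)C(6,1)/C(9,3) = 3/14; then P = C(4,2)/C(8,2) = 3/14
  3 gold: C(3,3)C(6,0)/C(9,3) = 1/84; then P = C(5,2)/C(8,2) = 5/14
P(both gold) = 13/112 ≈ 0.1161.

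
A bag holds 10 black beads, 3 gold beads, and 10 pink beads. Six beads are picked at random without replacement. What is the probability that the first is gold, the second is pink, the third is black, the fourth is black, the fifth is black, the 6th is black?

Multiply the conditional probability of each draw in order, without replacement, so each draw removes one from its color and from the total.
P = (3/23) · (10/22) · (10/21) · (9/20) · (8/19) · (7/18) = 10/4807 ≈ 0.0021.

10/4807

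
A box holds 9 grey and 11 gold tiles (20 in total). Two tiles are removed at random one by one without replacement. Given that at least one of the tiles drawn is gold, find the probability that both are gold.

5/14

P(both gold) = C(11,2)/C(20,2) = 11/38; P(at least one gold) = 1 − C(9,2)/C(20,2) = 77/95.
Since 'both gold' ⊆ 'at least one gold', P(both | at least one) = 11/38 / 77/95 = 5/14 ≈ 0.3571.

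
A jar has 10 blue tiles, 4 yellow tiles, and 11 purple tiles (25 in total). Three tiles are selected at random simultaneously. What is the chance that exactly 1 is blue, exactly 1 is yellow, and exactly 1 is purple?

Unordered draws without replacement: count favorable combinations over C(25,3).
Favorable = C(10,1) · C(4,1) · C(11,1) = 440; total = C(25,3) = 2300.
P = 440/2300 = 22/115 ≈ 0.1913.

22/115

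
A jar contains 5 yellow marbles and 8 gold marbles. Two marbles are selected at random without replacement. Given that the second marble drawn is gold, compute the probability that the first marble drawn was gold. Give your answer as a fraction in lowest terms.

7/12

P(first=gold and the second marble drawn is gold) = (8/13)·(7/12) = 14/39.
P(the second marble drawn is gold) = Σ over first color = 10/39 + 14/39 = 8/13.
By Bayes, P(first=gold | the second marble drawn is gold) = 14/39 / 8/13 = 7/12 ≈ 0.5833.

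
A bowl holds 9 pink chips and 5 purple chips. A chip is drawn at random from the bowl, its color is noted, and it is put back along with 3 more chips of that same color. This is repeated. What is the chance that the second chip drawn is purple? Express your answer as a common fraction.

5/14

Condition on the first draw. If first is purple (prob 5/14), second-purple has prob (8)/(17); if not (prob 9/14), it has prob 5/(17).
P = (5/14)·(8/17) + (9/14)·(5/17) = 5/14 ≈ 0.3571.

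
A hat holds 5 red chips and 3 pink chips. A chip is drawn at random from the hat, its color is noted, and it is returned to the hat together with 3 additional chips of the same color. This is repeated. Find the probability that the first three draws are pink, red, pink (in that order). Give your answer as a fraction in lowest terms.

45/616

Track the composition after each reinforcement of +3.
P = (3/8) · (5/11) · (6/14) = 45/616 ≈ 0.0731.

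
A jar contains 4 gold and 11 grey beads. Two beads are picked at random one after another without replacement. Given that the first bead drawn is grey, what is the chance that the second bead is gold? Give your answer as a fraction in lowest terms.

After removing 1 grey, the jar has 4 gold out of 14 remaining.
P(second is gold | given) = 4/14 = 2/7 ≈ 0.2857.

2/7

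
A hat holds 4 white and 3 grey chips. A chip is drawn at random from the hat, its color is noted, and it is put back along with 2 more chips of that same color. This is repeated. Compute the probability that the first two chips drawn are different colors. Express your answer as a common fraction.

Either white then grey, or grey then white; after the first draw the total is 9.
P = (4/7)·(3/9) + (3/7)·(4/9) = 8/21 ≈ 0.3810.

8/21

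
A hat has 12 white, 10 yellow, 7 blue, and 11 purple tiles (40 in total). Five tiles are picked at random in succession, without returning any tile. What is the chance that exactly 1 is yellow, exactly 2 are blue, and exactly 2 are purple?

1925/109668

Unordered draws without replacement: count favorable combinations over C(40,5).
Favorable = C(12,0) · C(10,1) · C(7,2) · C(11,2) = 11550; total = C(40,5) = 658008.
P = 11550/658008 = 1925/109668 ≈ 0.0176.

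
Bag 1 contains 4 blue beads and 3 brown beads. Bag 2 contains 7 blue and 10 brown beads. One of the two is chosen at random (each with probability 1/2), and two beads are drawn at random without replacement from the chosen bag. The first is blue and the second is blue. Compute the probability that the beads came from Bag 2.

P(E | Bag 1) = 2/7; P(E | Bag 2) = 21/136.
P(E) = 1/2·2/7 + 1/2·21/136 = 419/1904.
By Bayes' rule, P(Bag 2 | E) = 21/272 / 419/1904 = 147/419 ≈ 0.3508.

147/419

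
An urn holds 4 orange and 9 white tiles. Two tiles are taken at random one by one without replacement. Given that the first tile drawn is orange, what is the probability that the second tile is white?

3/4

After removing 1 orange, the urn has 9 white out of 12 remaining.
P(second is white | given) = 9/12 = 3/4 ≈ 0.7500.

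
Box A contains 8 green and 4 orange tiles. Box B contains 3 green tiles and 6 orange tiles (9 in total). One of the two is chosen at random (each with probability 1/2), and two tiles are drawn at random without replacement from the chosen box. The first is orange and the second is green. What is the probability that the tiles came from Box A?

32/65

P(E | Box A) = 8/33; P(E | Box B) = 1/4.
P(E) = 1/2·8/33 + 1/2·1/4 = 65/264.
By Bayes' rule, P(Box A | E) = 4/33 / 65/264 = 32/65 ≈ 0.4923.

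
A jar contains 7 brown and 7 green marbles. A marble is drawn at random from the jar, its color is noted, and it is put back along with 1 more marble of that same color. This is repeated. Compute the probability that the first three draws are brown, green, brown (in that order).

7/60

Track the composition after each reinforcement of +1.
P = (7/14) · (7/15) · (8/16) = 7/60 ≈ 0.1167.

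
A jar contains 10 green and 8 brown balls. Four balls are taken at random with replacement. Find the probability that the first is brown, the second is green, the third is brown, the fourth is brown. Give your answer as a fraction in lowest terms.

320/6561

Multiply the conditional probability of each draw in order, with replacement (the composition resets each draw).
P = (8/18) · (10/18) · (8/18) · (8/18) = 320/6561 ≈ 0.0488.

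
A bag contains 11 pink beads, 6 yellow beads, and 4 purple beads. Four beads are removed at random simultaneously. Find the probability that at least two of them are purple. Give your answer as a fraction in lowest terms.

Sum the hypergeometric tail for j = 2,…,4 purple beads.
Favorable = C(4,2)·C(17,2) + C(4,3)·C(17,1) + C(4,4)·C(17,0) = 885; total = C(21,4) = 5985.
P = 885/5985 = 59/399 ≈ 0.1479.

59/399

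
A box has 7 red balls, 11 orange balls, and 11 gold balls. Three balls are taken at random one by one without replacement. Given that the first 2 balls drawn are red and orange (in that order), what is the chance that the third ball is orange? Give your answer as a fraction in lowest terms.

10/27

After removing 1 red, 1 orange, the box has 10 orange out of 27 remaining.
P(third is orange | given) = 10/27 ≈ 0.3704.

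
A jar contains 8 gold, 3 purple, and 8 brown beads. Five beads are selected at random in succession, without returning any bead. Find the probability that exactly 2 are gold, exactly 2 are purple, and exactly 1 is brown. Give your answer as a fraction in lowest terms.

Unordered draws without replacement: count favorable combinations over C(19,5).
Favorable = C(8,2) · C(3,2) · C(8,1) = 672; total = C(19,5) = 11628.
P = 672/11628 = 56/969 ≈ 0.0578.

56/969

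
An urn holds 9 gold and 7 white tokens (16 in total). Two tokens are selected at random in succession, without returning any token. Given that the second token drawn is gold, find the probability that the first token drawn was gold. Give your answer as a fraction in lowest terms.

8/15

P(first=gold and the second token drawn is gold) = (9/16)·(8/15) = 3/10.
P(the second token drawn is gold) = Σ over first color = 3/10 + 21/80 = 9/16.
By Bayes, P(first=gold | the second token drawn is gold) = 3/10 / 9/16 = 8/15 ≈ 0.5333.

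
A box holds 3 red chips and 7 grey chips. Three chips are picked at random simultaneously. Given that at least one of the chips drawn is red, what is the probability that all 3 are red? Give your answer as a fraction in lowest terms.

1/85

P(all 3 red) = C(3,3)/C(10,3) = 1/120; P(at least one red) = 1 − C(7,3)/C(10,3) = 17/24.
Since 'all 3 red' ⊆ 'at least one red', P(all 3 | at least one) = 1/120 / 17/24 = 1/85 ≈ 0.0118.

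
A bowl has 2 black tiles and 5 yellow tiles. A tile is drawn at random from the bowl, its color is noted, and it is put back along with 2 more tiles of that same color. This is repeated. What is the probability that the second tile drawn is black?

2/7

Condition on the first draw. If first is black (prob 2/7), second-black has prob (4)/(9); if not (prob 5/7), it has prob 2/(9).
P = (2/7)·(4/9) + (5/7)·(2/9) = 2/7 ≈ 0.2857.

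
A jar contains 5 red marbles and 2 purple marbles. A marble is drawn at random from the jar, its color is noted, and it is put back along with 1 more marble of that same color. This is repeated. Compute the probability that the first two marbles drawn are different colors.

Either red then purple, or purple then red; after the first draw the total is 8.
P = (5/7)·(2/8) + (2/7)·(5/8) = 5/14 ≈ 0.3571.

5/14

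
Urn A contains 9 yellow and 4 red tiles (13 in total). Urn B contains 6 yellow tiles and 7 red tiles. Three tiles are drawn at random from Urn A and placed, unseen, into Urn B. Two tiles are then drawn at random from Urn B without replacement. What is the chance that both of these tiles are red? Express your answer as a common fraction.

3/13

Condition on how many of the transferred tiles are red (from Urn A: 4 red of 13; then Urn B has 16 total).
  0 red: C(4,0)C(9,3)/C(13,3) = 42/143; then P = C(7,2)/C(16,2) = 7/40
  1 red: C(4,1)C(9,2)/C(13,3) = 72/143; then P = C(8,2)/C(16,2) = 7/30
  2 red: C(4,2)C(9,1)/C(13,3) = 27/143; then P = C(9,2)/C(16,2) = 3/10
  3 red: C(4,3)C(9,0)/C(13,3) = 2/143; then P = C(10,2)/C(16,2) = 3/8
P(both red) = 3/13 ≈ 0.2308.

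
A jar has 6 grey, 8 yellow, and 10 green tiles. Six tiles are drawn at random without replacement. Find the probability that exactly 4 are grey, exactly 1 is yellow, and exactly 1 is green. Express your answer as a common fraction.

300/33649

Unordered draws without replacement: count favorable combinations over C(24,6).
Favorable = C(6,4) · C(8,1) · C(10,1) = 1200; total = C(24,6) = 134596.
P = 1200/134596 = 300/33649 ≈ 0.0089.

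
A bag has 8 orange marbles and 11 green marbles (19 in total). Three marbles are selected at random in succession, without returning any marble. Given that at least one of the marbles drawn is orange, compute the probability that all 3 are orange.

P(all 3 orange) = C(8,3)/C(19,3) = 56/969; P(at least one orange) = 1 − C(11,3)/C(19,3) = 268/323.
Since 'all 3 orange' ⊆ 'at least one orange', P(all 3 | at least one) = 56/969 / 268/323 = 14/201 ≈ 0.0697.

14/201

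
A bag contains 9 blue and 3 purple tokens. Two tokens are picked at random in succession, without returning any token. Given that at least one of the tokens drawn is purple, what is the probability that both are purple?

P(both purple) = C(3,2)/C(12,2) = 1/22; P(at least one purple) = 1 − C(9,2)/C(12,2) = 5/11.
Since 'both purple' ⊆ 'at least one purple', P(both | at least one) = 1/22 / 5/11 = 1/10 ≈ 0.1000.

1/10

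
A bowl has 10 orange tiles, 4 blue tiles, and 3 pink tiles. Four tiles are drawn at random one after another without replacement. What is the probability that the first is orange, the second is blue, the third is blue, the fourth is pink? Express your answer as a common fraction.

3/476

Multiply the conditional probability of each draw in order, without replacement, so each draw removes one from its color and from the total.
P = (10/17) · (4/16) · (3/15) · (3/14) = 3/476 ≈ 0.0063.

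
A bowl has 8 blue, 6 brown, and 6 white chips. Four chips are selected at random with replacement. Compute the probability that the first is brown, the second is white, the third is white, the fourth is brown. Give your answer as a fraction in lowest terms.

Multiply the conditional probability of each draw in order, with replacement (the composition resets each draw).
P = (6/20) · (6/20) · (6/20) · (6/20) = 81/10000 ≈ 0.0081.

81/10000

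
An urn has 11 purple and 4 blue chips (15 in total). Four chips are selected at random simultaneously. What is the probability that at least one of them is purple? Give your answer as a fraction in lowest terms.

Use the complement: P(at least one purple) = 1 − P(no purple).
P(none) = C(4,4)/C(15,4) = 1/1365.
So P = 1 − 1/1365 = 1364/1365 ≈ 0.9993.

1364/1365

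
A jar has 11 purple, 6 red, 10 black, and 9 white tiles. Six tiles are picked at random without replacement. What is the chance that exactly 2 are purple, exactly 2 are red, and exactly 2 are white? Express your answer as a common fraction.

Unordered draws without replacement: count favorable combinations over C(36,6).
Favorable = C(11,2) · C(6,2) · C(10,0) · C(9,2) = 29700; total = C(36,6) = 1947792.
P = 29700/1947792 = 225/14756 ≈ 0.0152.

225/14756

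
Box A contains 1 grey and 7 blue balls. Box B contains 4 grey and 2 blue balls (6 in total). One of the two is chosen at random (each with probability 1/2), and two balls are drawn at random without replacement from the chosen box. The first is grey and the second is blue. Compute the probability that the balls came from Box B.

P(E | Box A) = 1/8; P(E | Box B) = 4/15.
P(E) = 1/2·1/8 + 1/2·4/15 = 47/240.
By Bayes' rule, P(Box B | E) = 2/15 / 47/240 = 32/47 ≈ 0.6809.

32/47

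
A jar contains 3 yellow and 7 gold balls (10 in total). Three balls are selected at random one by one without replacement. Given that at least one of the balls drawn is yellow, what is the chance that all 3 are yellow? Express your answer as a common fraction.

1/85

P(all 3 yellow) = C(3,3)/C(10,3) = 1/120; P(at least one yellow) = 1 − C(7,3)/C(10,3) = 17/24.
Since 'all 3 yellow' ⊆ 'at least one yellow', P(all 3 | at least one) = 1/120 / 17/24 = 1/85 ≈ 0.0118.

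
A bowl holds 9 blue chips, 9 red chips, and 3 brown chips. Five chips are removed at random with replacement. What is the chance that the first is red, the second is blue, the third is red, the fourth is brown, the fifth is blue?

Multiply the conditional probability of each draw in order, with replacement (the composition resets each draw).
P = (9/21) · (9/21) · (9/21) · (3/21) · (9/21) = 81/16807 ≈ 0.0048.

81/16807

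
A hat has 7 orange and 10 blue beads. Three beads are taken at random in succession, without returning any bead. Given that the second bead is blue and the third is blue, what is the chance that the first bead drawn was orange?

P(first=orange and the second bead is blue and the third is blue) = (7/17)·(10/16)·(9/15) = 21/136.
P(E) = Σ over first color = 21/136 + 3/17 = 45/136.
By Bayes, P(first=orange | E) = 21/136 / 45/136 = 7/15 ≈ 0.4667.

7/15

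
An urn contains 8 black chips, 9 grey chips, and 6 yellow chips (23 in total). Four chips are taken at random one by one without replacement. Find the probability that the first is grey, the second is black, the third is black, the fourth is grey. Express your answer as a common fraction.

24/1265

Multiply the conditional probability of each draw in order, without replacement, so each draw removes one from its color and from the total.
P = (9/23) · (8/22) · (7/21) · (8/20) = 24/1265 ≈ 0.0190.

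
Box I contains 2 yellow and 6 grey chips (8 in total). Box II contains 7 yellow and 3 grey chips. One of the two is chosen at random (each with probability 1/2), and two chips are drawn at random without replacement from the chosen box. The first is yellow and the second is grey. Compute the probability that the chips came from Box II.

P(E | Box I) = 3/14; P(E | Box II) = 7/30.
P(E) = 1/2·3/14 + 1/2·7/30 = 47/210.
By Bayes' rule, P(Box II | E) = 7/60 / 47/210 = 49/94 ≈ 0.5213.

49/94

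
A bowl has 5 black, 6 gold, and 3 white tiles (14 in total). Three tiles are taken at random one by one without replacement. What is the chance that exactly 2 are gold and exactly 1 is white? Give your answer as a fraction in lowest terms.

Unordered draws without replacement: count favorable combinations over C(14,3).
Favorable = C(5,0) · C(6,2) · C(3,1) = 45; total = C(14,3) = 364.
P = 45/364 = 45/364 ≈ 0.1236.

45/364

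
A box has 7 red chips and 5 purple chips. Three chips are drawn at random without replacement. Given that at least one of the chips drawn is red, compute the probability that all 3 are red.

1/6

P(all 3 red) = C(7,3)/C(12,3) = 7/44; P(at least one red) = 1 − C(5,3)/C(12,3) = 21/22.
Since 'all 3 red' ⊆ 'at least one red', P(all 3 | at least one) = 7/44 / 21/22 = 1/6 ≈ 0.1667.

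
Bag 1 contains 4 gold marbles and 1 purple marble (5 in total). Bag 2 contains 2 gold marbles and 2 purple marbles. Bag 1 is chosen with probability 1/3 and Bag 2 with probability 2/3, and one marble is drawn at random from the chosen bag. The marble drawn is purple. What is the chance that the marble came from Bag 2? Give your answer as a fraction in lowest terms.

5/6

P(purple | Bag 1) = 1/5; P(purple | Bag 2) = 1/2.
P(purple) = 1/3·1/5 + 2/3·1/2 = 2/5.
By Bayes' rule, P(Bag 2 | purple) = 1/3 / 2/5 = 5/6 ≈ 0.8333.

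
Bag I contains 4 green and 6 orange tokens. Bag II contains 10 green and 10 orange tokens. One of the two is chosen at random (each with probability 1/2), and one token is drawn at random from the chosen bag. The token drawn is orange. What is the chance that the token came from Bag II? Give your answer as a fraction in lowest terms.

5/11

P(orange | Bag I) = 3/5; P(orange | Bag II) = 1/2.
P(orange) = 1/2·3/5 + 1/2·1/2 = 11/20.
By Bayes' rule, P(Bag II | orange) = 1/4 / 11/20 = 5/11 ≈ 0.4545.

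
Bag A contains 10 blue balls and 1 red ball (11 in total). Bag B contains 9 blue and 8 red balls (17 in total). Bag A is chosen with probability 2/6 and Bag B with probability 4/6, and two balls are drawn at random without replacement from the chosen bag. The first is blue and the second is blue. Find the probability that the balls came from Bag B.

P(E | Bag A) = 9/11; P(E | Bag B) = 9/34.
P(E) = 1/3·9/11 + 2/3·9/34 = 84/187.
By Bayes' rule, P(Bag B | E) = 3/17 / 84/187 = 11/28 ≈ 0.3929.

11/28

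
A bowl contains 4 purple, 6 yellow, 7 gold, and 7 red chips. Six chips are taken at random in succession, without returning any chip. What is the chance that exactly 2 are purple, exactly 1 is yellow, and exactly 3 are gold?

Unordered draws without replacement: count favorable combinations over C(24,6).
Favorable = C(4,2) · C(6,1) · C(7,3) · C(7,0) = 1260; total = C(24,6) = 134596.
P = 1260/134596 = 45/4807 ≈ 0.0094.

45/4807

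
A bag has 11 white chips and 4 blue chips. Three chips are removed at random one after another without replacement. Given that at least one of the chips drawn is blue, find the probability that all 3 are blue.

2/145

P(all 3 blue) = C(4,3)/C(15,3) = 4/455; P(at least one blue) = 1 − C(11,3)/C(15,3) = 58/91.
Since 'all 3 blue' ⊆ 'at least one blue', P(all 3 | at least one) = 4/455 / 58/91 = 2/145 ≈ 0.0138.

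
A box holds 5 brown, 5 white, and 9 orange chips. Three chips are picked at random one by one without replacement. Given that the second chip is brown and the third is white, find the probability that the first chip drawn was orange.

P(first=orange and the second chip is brown and the third is white) = (9/19)·(5/18)·(5/17) = 25/646.
P(E) = Σ over first color = 50/2907 + 50/2907 + 25/646 = 25/342.
By Bayes, P(first=orange | E) = 25/646 / 25/342 = 9/17 ≈ 0.5294.

9/17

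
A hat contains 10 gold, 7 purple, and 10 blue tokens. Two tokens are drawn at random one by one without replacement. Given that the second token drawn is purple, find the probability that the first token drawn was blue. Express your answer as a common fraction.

5/13

P(first=blue and the second token drawn is purple) = (10/27)·(7/26) = 35/351.
P(the second token drawn is purple) = Σ over first color = 35/351 + 7/117 + 35/351 = 7/27.
By Bayes, P(first=blue | the second token drawn is purple) = 35/351 / 7/27 = 5/13 ≈ 0.3846.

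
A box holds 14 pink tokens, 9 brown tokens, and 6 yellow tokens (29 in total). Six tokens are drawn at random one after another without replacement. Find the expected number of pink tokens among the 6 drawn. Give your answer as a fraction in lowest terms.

84/29

By linearity of expectation, E[X] = Σ P(draw i is pink); by symmetry each draw (even without replacement) has P(pink) = 14/29.
E[X] = 6 · 14/29 = 84/29 ≈ 2.8966.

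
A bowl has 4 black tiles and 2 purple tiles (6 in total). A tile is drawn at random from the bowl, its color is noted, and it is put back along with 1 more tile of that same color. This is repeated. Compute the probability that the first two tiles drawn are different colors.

8/21

Either purple then black, or black then purple; after the first draw the total is 7.
P = (2/6)·(4/7) + (4/6)·(2/7) = 8/21 ≈ 0.3810.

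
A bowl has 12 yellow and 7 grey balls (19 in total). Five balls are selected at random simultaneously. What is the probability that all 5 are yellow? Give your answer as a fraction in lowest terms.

Unordered draws without replacement: count favorable combinations over C(19,5).
Favorable = C(12,5) · C(7,0) = 792; total = C(19,5) = 11628.
P = 792/11628 = 22/323 ≈ 0.0681.

22/323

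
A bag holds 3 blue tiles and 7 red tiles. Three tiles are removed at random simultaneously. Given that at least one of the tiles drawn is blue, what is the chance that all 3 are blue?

1/85

P(all 3 blue) = C(3,3)/C(10,3) = 1/120; P(at least one blue) = 1 − C(7,3)/C(10,3) = 17/24.
Since 'all 3 blue' ⊆ 'at least one blue', P(all 3 | at least one) = 1/120 / 17/24 = 1/85 ≈ 0.0118.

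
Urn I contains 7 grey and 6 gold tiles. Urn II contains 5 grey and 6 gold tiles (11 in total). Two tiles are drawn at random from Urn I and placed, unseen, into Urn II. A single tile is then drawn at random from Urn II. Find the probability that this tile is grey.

79/169

Condition on how many of the transferred tiles are grey (from Urn I: 7 grey of 13; then Urn II has 13 total).
  0 grey: C(7,0)C(6,2)/C(13,2) = 5/26; then P = 5/13
  1 grey: C(7,1)C(6,1)/C(13,2) = 7/13; then P = 6/13
  2 grey: C(7,2)C(6,0)/C(13,2) = 7/26; then P = 7/13
P(grey from Urn II) = 79/169 ≈ 0.4675.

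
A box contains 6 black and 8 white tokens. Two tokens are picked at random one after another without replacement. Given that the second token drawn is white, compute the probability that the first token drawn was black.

6/13

P(first=black and the second token drawn is white) = (6/14)·(8/13) = 24/91.
P(the second token drawn is white) = Σ over first color = 24/91 + 4/13 = 4/7.
By Bayes, P(first=black | the second token drawn is white) = 24/91 / 4/7 = 6/13 ≈ 0.4615.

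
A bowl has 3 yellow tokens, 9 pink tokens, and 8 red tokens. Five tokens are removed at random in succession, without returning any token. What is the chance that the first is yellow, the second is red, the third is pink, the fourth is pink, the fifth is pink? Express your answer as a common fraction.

21/3230

Multiply the conditional probability of each draw in order, without replacement, so each draw removes one from its color and from the total.
P = (3/20) · (8/19) · (9/18) · (8/17) · (7/16) = 21/3230 ≈ 0.0065.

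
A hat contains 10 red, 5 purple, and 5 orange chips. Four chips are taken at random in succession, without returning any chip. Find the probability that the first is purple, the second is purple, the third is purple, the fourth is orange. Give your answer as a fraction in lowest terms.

5/1938

Multiply the conditional probability of each draw in order, without replacement, so each draw removes one from its color and from the total.
P = (5/20) · (4/19) · (3/18) · (5/17) = 5/1938 ≈ 0.0026.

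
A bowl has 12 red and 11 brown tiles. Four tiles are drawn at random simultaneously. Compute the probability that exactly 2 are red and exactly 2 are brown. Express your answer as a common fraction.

66/161

Unordered draws without replacement: count favorable combinations over C(23,4).
Favorable = C(12,2) · C(11,2) = 3630; total = C(23,4) = 8855.
P = 3630/8855 = 66/161 ≈ 0.4099.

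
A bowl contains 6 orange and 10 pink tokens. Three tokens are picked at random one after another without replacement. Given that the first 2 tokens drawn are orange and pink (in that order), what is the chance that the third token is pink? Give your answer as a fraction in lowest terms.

After removing 1 orange, 1 pink, the bowl has 9 pink out of 14 remaining.
P(third is pink | given) = 9/14 ≈ 0.6429.

9/14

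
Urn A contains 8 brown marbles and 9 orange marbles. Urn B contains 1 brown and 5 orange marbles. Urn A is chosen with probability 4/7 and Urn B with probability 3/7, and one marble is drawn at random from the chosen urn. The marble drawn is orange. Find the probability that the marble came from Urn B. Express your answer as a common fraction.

P(orange | Urn A) = 9/17; P(orange | Urn B) = 5/6.
P(orange) = 4/7·9/17 + 3/7·5/6 = 157/238.
By Bayes' rule, P(Urn B | orange) = 5/14 / 157/238 = 85/157 ≈ 0.5414.

85/157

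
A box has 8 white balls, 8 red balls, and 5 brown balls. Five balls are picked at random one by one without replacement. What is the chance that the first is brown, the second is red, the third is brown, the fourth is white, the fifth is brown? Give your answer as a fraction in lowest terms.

Multiply the conditional probability of each draw in order, without replacement, so each draw removes one from its color and from the total.
P = (5/21) · (8/20) · (4/19) · (8/18) · (3/17) = 32/20349 ≈ 0.0016.

32/20349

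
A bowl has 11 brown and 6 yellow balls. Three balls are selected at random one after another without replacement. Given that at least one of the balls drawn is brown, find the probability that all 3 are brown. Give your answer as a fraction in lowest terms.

1/4

P(all 3 brown) = C(11,3)/C(17,3) = 33/136; P(at least one brown) = 1 − C(6,3)/C(17,3) = 33/34.
Since 'all 3 brown' ⊆ 'at least one brown', P(all 3 | at least one) = 33/136 / 33/34 = 1/4 ≈ 0.2500.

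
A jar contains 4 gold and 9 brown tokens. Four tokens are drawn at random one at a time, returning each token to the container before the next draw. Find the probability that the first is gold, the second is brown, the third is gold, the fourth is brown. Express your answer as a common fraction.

1296/28561

Multiply the conditional probability of each draw in order, with replacement (the composition resets each draw).
P = (4/13) · (9/13) · (4/13) · (9/13) = 1296/28561 ≈ 0.0454.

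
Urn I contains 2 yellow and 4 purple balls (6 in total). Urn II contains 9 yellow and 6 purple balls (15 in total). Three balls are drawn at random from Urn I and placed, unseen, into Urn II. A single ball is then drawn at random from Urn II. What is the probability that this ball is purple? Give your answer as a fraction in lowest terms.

4/9

Condition on how many of the transferred balls are purple (from Urn I: 4 purple of 6; then Urn II has 18 total).
  1 purple: C(4,1)C(2,2)/C(6,3) = 1/5; then P = 7/18
  2 purple: C(4,2)C(2,1)/C(6,3) = 3/5; then P = 8/18
  3 purple: C(4,3)C(2,0)/C(6,3) = 1/5; then P = 9/18
P(purple from Urn II) = 4/9 ≈ 0.4444.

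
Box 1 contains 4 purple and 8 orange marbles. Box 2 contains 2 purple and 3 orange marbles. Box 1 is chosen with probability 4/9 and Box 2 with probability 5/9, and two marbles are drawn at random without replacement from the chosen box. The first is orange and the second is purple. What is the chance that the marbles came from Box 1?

P(E | Box 1) = 8/33; P(E | Box 2) = 3/10.
P(E) = 4/9·8/33 + 5/9·3/10 = 163/594.
By Bayes' rule, P(Box 1 | E) = 32/297 / 163/594 = 64/163 ≈ 0.3926.

64/163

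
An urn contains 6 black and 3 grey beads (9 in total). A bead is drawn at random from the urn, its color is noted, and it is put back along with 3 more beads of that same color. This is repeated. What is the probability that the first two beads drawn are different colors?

1/3

Either grey then black, or black then grey; after the first draw the total is 12.
P = (3/9)·(6/12) + (6/9)·(3/12) = 1/3 ≈ 0.3333.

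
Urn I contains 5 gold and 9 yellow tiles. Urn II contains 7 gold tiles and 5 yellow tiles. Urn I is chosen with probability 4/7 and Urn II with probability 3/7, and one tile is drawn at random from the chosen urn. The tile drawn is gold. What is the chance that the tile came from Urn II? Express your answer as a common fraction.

P(gold | Urn I) = 5/14; P(gold | Urn II) = 7/12.
P(gold) = 4/7·5/14 + 3/7·7/12 = 89/196.
By Bayes' rule, P(Urn II | gold) = 1/4 / 89/196 = 49/89 ≈ 0.5506.

49/89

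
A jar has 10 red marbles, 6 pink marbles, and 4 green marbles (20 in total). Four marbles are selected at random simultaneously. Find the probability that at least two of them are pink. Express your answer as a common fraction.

332/969

Sum the hypergeometric tail for j = 2,…,4 pink marbles.
Favorable = C(6,2)·C(14,2) + C(6,3)·C(14,1) + C(6,4)·C(14,0) = 1660; total = C(20,4) = 4845.
P = 1660/4845 = 332/969 ≈ 0.3426.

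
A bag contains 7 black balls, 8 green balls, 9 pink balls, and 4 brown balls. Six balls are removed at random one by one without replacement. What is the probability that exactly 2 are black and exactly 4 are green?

7/1794

Unordered draws without replacement: count favorable combinations over C(28,6).
Favorable = C(7,2) · C(8,4) · C(9,0) · C(4,0) = 1470; total = C(28,6) = 376740.
P = 1470/376740 = 7/1794 ≈ 0.0039.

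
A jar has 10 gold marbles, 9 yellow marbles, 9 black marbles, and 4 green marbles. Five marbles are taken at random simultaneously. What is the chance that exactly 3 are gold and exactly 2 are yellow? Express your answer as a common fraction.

135/6293

Unordered draws without replacement: count favorable combinations over C(32,5).
Favorable = C(10,3) · C(9,2) · C(9,0) · C(4,0) = 4320; total = C(32,5) = 201376.
P = 4320/201376 = 135/6293 ≈ 0.0215.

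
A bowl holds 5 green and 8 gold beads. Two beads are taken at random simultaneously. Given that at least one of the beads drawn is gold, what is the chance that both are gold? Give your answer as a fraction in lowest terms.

7/17

P(both gold) = C(8,2)/C(13,2) = 14/39; P(at least one gold) = 1 − C(5,2)/C(13,2) = 34/39.
Since 'both gold' ⊆ 'at least one gold', P(both | at least one) = 14/39 / 34/39 = 7/17 ≈ 0.4118.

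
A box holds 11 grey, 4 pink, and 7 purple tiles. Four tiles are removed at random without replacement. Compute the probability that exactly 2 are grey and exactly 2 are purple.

3/19

Unordered draws without replacement: count favorable combinations over C(22,4).
Favorable = C(11,2) · C(4,0) · C(7,2) = 1155; total = C(22,4) = 7315.
P = 1155/7315 = 3/19 ≈ 0.1579.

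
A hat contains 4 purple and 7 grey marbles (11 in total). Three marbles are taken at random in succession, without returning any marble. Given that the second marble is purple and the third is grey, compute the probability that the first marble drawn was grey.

2/3

P(first=grey and the second marble is purple and the third is grey) = (7/11)·(4/10)·(6/9) = 28/165.
P(E) = Σ over first color = 14/165 + 28/165 = 14/55.
By Bayes, P(first=grey | E) = 28/165 / 14/55 = 2/3 ≈ 0.6667.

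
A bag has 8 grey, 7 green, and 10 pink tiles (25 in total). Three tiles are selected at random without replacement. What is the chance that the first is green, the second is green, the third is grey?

Multiply the conditional probability of each draw in order, without replacement, so each draw removes one from its color and from the total.
P = (7/25) · (6/24) · (8/23) = 14/575 ≈ 0.0243.

14/575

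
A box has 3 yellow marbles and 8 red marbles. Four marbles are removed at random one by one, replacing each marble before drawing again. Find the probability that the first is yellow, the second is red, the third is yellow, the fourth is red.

Multiply the conditional probability of each draw in order, with replacement (the composition resets each draw).
P = (3/11) · (8/11) · (3/11) · (8/11) = 576/14641 ≈ 0.0393.

576/14641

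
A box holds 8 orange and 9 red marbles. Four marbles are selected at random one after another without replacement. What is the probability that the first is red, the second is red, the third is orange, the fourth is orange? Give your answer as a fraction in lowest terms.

6/85

Multiply the conditional probability of each draw in order, without replacement, so each draw removes one from its color and from the total.
P = (9/17) · (8/16) · (8/15) · (7/14) = 6/85 ≈ 0.0706.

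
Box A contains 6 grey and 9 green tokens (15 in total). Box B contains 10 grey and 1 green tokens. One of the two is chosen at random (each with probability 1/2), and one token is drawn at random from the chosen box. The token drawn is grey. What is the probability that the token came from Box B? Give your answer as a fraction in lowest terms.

25/36

P(grey | Box A) = 2/5; P(grey | Box B) = 10/11.
P(grey) = 1/2·2/5 + 1/2·10/11 = 36/55.
By Bayes' rule, P(Box B | grey) = 5/11 / 36/55 = 25/36 ≈ 0.6944.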